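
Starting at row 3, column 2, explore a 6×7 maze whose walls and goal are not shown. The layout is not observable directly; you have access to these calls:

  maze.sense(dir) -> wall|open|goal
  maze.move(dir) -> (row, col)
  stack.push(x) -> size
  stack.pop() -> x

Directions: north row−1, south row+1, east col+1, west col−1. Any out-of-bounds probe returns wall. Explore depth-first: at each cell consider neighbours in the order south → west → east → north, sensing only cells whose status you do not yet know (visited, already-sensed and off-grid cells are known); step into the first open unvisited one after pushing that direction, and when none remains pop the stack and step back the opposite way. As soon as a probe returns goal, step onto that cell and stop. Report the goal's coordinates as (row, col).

;; sense(south) == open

;; push(south) == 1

;; move(south) == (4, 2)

;; sense(south) == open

;; push(south) == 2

;; move(south) == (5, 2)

;; sense(west) == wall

;; sense(east) == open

;; push(east) == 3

;; move(east) == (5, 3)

;; sense(east) == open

;; push(east) == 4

;; move(east) == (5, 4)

;; sense(east) == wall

;; sense(north) == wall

;; pop() == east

;; move(west) == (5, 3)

;; sense(north) == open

;; push(north) == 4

;; move(north) == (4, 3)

;; sense(north) == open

;; push(north) == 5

;; move(north) == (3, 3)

;; sense(east) == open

;; push(east) == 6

;; move(east) == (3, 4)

;; sense(east) == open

;; push(east) == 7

;; move(east) == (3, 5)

;; sense(south) == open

;; push(south) == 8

;; move(south) == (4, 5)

;; sense(east) == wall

;; pop() == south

;; move(north) == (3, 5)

;; sense(east) == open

;; push(east) == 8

;; move(east) == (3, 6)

;; sense(north) == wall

;; pop() == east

;; move(west) == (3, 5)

;; sense(north) == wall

;; pop() == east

;; move(west) == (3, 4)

;; sense(north) == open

;; push(north) == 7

;; move(north) == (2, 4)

;; sense(west) == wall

;; sense(north) == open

;; push(north) == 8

;; move(north) == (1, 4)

;; sense(west) == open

;; push(west) == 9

;; move(west) == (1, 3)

;; sense(west) == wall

;; sense(north) == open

;; push(north) == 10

;; move(north) == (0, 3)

;; sense(west) == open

;; push(west) == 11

;; move(west) == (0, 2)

;; sense(west) == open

;; push(west) == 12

;; move(west) == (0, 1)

;; sense(south) == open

;; push(south) == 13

;; move(south) == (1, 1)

;; sense(south) == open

;; push(south) == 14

;; move(south) == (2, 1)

;; sense(south) == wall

;; sense(west) == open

;; push(west) == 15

;; move(west) == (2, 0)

;; sense(south) == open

;; push(south) == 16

;; move(south) == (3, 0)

;; sense(south) == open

;; push(south) == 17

;; move(south) == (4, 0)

;; sense(south) == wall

;; sense(east) == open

;; push(east) == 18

;; move(east) == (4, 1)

;; pop() == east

;; move(west) == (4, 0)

;; pop() == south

;; move(north) == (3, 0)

;; pop() == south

;; move(north) == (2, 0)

;; sense(north) == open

;; push(north) == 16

;; move(north) == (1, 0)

;; sense(north) == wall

;; pop() == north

;; move(south) == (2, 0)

;; pop() == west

;; move(east) == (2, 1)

;; sense(east) == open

;; push(east) == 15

;; move(east) == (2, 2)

;; pop() == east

;; move(west) == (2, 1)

;; pop() == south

;; move(north) == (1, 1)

;; pop() == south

;; move(north) == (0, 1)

;; pop() == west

;; move(east) == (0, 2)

;; pop() == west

;; move(east) == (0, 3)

;; sense(east) == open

;; push(east) == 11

;; move(east) == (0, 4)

;; sense(east) == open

;; push(east) == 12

;; move(east) == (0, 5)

;; sense(south) == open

;; push(south) == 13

;; move(south) == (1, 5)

;; sense(east) == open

;; push(east) == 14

;; move(east) == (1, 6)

;; sense(north) == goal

;; move(north) == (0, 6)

Answer: (0, 6)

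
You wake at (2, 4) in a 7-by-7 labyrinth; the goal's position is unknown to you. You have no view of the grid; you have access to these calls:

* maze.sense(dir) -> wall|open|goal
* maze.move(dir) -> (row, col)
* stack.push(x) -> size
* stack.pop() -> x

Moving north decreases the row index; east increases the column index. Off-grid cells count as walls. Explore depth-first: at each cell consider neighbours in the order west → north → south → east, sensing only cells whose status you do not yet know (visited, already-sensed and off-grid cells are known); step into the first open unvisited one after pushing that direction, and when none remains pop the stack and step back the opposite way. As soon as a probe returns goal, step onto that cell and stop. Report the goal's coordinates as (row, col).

Invoking maze.sense on dir→west, giving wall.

Next I call maze.sense on dir→north, and see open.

Using stack.push on x→north, and observe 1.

Using maze.move on dir→north, giving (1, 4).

Calling maze.sense on dir→west, and get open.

I call stack.push on x→west, : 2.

Now I run maze.move on dir→west, and see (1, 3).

I run maze.sense on dir→west, yielding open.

I try stack.push on x→west, → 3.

I try maze.move on dir→west, : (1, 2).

Then maze.sense on dir→west, and get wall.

I use maze.sense on dir→north, which returns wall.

I run maze.sense on dir→south, : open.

I invoke stack.push on x→south, — result: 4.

I run maze.move on dir→south, yielding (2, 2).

Using maze.sense on dir→west, giving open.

I use stack.push on x→west, — result: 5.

I use maze.move on dir→west, — result: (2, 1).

Using maze.sense on dir→west, : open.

I run stack.push on x→west, and see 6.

I run maze.move on dir→west, giving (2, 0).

I run maze.sense on dir→north, and see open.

Invoking stack.push on x→north, and see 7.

I use maze.move on dir→north, : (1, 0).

I try maze.sense on dir→north, and get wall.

I use stack.pop(), and see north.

I call maze.move on dir→south, giving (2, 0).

Invoking maze.sense on dir→south, and observe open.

Now I run stack.push on x→south, : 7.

Invoking maze.move on dir→south, yielding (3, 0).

I invoke maze.sense on dir→south, which returns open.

I invoke stack.push on x→south, yielding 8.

I call maze.move on dir→south, yielding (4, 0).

Then maze.sense on dir→south, — result: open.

Then stack.push on x→south, and see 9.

Then maze.move on dir→south, : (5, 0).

I call maze.sense on dir→south, : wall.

Invoking maze.sense on dir→east, : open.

I invoke stack.push on x→east, — result: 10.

Calling maze.move on dir→east, → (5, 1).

I run maze.sense on dir→north, and see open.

Then stack.push on x→north, giving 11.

I try maze.move on dir→north, and observe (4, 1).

I try maze.sense on dir→north, and get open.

Then stack.push on x→north, yielding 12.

I invoke maze.move on dir→north, → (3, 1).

I invoke maze.sense on dir→east, → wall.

Now I run stack.pop, and observe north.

I try maze.move on dir→south, which returns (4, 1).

I use maze.sense on dir→east, and see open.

I invoke stack.push on x→east, and get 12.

Invoking maze.move on dir→east, and see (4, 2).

I invoke maze.sense on dir→south, giving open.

I invoke stack.push on x→south, and observe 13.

Calling maze.move on dir→south, and see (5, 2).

Using maze.sense on dir→south, and see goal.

I try maze.move on dir→south, yielding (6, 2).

Answer: (6, 2)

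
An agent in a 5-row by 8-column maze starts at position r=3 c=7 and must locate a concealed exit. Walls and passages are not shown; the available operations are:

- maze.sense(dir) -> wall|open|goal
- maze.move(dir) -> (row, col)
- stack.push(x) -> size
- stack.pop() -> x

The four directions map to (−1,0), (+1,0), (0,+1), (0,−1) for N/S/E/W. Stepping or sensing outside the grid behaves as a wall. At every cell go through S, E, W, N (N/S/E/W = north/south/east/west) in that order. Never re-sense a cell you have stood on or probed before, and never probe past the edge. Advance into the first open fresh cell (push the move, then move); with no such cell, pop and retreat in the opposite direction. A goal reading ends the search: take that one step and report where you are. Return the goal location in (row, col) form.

Action: maze.sense[dir: south]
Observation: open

Action: stack.push[x: south]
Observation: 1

Action: maze.move[dir: south]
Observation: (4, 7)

Action: maze.sense[dir: west]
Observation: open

Action: stack.push[x: west]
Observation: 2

Action: maze.move[dir: west]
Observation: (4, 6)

Action: maze.sense[dir: west]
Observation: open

Action: stack.push[x: west]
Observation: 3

Action: maze.move[dir: west]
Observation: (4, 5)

Action: maze.sense[dir: west]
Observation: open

Action: stack.push[x: west]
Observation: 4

Action: maze.move[dir: west]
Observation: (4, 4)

Action: maze.sense[dir: west]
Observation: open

Action: stack.push[x: west]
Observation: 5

Action: maze.move[dir: west]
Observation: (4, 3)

Action: maze.sense[dir: west]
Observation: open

Action: stack.push[x: west]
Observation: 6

Action: maze.move[dir: west]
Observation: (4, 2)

Action: maze.sense[dir: west]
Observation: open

Action: stack.push[x: west]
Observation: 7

Action: maze.move[dir: west]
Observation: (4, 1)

Action: maze.sense[dir: west]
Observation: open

Action: stack.push[x: west]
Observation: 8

Action: maze.move[dir: west]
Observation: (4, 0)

Action: maze.sense[dir: north]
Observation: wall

Action: stack.pop[]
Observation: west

Action: maze.move[dir: east]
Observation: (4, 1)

Action: maze.sense[dir: north]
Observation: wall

Action: stack.pop[]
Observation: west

Action: maze.move[dir: east]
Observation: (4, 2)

Action: maze.sense[dir: north]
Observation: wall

Action: stack.pop[]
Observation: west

Action: maze.move[dir: east]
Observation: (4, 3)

Action: maze.sense[dir: north]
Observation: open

Action: stack.push[x: north]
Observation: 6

Action: maze.move[dir: north]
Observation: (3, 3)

Action: maze.sense[dir: east]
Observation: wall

Action: maze.sense[dir: north]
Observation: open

Action: stack.push[x: north]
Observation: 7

Action: maze.move[dir: north]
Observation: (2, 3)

Action: maze.sense[dir: east]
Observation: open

Action: stack.push[x: east]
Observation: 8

Action: maze.move[dir: east]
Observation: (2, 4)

Action: maze.sense[dir: east]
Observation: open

Action: stack.push[x: east]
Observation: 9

Action: maze.move[dir: east]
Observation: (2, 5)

Action: maze.sense[dir: south]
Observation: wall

Action: maze.sense[dir: east]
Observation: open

Action: stack.push[x: east]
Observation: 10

Action: maze.move[dir: east]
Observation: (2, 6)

Action: maze.sense[dir: south]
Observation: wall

Action: maze.sense[dir: east]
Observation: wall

Action: maze.sense[dir: north]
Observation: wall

Action: stack.pop[]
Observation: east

Action: maze.move[dir: west]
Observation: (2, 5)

Action: maze.sense[dir: north]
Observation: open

Action: stack.push[x: north]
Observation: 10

Action: maze.move[dir: north]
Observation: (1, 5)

Action: maze.sense[dir: west]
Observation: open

Action: stack.push[x: west]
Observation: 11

Action: maze.move[dir: west]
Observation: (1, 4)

Action: maze.sense[dir: west]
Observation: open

Action: stack.push[x: west]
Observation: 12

Action: maze.move[dir: west]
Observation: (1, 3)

Action: maze.sense[dir: west]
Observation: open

Action: stack.push[x: west]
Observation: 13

Action: maze.move[dir: west]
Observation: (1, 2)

Action: maze.sense[dir: south]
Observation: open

Action: stack.push[x: south]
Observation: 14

Action: maze.move[dir: south]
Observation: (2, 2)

Action: maze.sense[dir: west]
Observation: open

Action: stack.push[x: west]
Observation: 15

Action: maze.move[dir: west]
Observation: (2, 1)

Action: maze.sense[dir: west]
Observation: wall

Action: maze.sense[dir: north]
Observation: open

Action: stack.push[x: north]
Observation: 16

Action: maze.move[dir: north]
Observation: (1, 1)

Action: maze.sense[dir: west]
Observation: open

Action: stack.push[x: west]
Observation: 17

Action: maze.move[dir: west]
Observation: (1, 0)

Action: maze.sense[dir: north]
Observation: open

Action: stack.push[x: north]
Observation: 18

Action: maze.move[dir: north]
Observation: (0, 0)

Action: maze.sense[dir: east]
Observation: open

Action: stack.push[x: east]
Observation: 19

Action: maze.move[dir: east]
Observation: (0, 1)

Action: maze.sense[dir: east]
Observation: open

Action: stack.push[x: east]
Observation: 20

Action: maze.move[dir: east]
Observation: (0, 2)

Action: maze.sense[dir: east]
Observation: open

Action: stack.push[x: east]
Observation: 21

Action: maze.move[dir: east]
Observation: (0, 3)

Action: maze.sense[dir: east]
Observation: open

Action: stack.push[x: east]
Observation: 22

Action: maze.move[dir: east]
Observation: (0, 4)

Action: maze.sense[dir: east]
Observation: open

Action: stack.push[x: east]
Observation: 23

Action: maze.move[dir: east]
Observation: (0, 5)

Action: maze.sense[dir: east]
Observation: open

Action: stack.push[x: east]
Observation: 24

Action: maze.move[dir: east]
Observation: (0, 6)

Action: maze.sense[dir: east]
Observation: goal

Action: maze.move[dir: east]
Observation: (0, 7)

Answer: (0, 7)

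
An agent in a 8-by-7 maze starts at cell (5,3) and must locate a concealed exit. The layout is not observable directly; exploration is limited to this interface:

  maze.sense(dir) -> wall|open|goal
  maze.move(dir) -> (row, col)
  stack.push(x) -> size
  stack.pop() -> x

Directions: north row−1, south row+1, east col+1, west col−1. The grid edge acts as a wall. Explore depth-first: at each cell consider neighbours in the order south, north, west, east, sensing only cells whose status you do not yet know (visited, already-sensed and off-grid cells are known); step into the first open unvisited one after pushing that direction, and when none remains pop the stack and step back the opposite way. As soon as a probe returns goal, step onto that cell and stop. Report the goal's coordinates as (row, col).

I try sense using dir='south', giving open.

Next I call push using x='south', yielding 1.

Next I call move using dir='south', — result: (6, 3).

Using sense using dir='south', : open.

Next I call push using x='south', and observe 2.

Invoking move using dir='south', → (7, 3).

I invoke sense using dir='west', and see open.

I invoke push using x='west', and see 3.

Using move using dir='west', and see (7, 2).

Invoking sense using dir='north', and get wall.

Next I call sense using dir='west', giving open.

Then push using x='west', and get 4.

Next I call move using dir='west', which returns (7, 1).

Then sense using dir='north', and see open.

Using push using x='north', which returns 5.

Invoking move using dir='north', and observe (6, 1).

Using sense using dir='north', giving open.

I invoke push using x='north', yielding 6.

I try move using dir='north', which returns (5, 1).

Invoking sense using dir='north', yielding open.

Invoking push using x='north', which returns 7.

I call move using dir='north', and see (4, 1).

I run sense using dir='north', and get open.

I invoke push using x='north', yielding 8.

I call move using dir='north', and get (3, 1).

I invoke sense using dir='north', yielding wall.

Invoking sense using dir='west', — result: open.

Next I call push using x='west', and get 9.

I run move using dir='west', : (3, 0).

I invoke sense using dir='south', yielding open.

Next I call push using x='south', and see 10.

Invoking move using dir='south', which returns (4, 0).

I use sense using dir='south', → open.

Now I run push using x='south', — result: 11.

I run move using dir='south', and see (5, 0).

Next I call sense using dir='south', and get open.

Then push using x='south', and see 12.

I run move using dir='south', and see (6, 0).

I invoke sense using dir='south', and see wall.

Invoking pop, and get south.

Using move using dir='north', yielding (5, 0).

Using pop(), — result: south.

I call move using dir='north', and observe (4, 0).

Invoking pop, → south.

I call move using dir='north', and observe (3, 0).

Next I call sense using dir='north', — result: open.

Invoking push using x='north', giving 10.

I invoke move using dir='north', which returns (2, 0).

I use sense using dir='north', → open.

Next I call push using x='north', and get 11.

Calling move using dir='north', yielding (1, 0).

Using sense using dir='north', giving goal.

Next I call move using dir='north', → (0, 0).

Answer: (0, 0)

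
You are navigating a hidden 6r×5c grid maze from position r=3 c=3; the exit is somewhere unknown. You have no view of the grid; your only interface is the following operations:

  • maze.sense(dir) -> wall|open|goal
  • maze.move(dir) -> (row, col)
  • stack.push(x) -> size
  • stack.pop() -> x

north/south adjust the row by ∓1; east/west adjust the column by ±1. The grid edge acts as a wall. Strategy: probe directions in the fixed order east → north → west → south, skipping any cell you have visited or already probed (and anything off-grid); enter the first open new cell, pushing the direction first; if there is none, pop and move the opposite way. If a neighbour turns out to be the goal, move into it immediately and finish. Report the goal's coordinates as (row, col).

$ maze.sense dir=east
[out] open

$ stack.push x=east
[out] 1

$ maze.move dir=east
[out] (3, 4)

$ maze.sense dir=north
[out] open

$ stack.push x=north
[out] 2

$ maze.move dir=north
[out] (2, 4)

$ maze.sense dir=north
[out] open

$ stack.push x=north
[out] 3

$ maze.move dir=north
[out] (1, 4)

$ maze.sense dir=north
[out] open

$ stack.push x=north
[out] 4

$ maze.move dir=north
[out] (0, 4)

$ maze.sense dir=west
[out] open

$ stack.push x=west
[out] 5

$ maze.move dir=west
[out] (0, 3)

$ maze.sense dir=west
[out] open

$ stack.push x=west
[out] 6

$ maze.move dir=west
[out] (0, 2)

$ maze.sense dir=west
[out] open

$ stack.push x=west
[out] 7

$ maze.move dir=west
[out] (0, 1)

$ maze.sense dir=west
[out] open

$ stack.push x=west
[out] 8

$ maze.move dir=west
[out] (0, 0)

$ maze.sense dir=south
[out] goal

$ maze.move dir=south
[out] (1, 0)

Answer: (1, 0)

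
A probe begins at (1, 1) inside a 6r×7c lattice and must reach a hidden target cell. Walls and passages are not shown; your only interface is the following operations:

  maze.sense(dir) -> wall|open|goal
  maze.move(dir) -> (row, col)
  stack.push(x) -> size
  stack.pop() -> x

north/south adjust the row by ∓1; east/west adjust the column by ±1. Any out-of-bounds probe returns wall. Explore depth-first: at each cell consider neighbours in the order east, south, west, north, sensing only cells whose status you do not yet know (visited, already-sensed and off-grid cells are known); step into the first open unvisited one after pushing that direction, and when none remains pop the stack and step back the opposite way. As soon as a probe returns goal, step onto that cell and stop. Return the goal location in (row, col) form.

-- maze.sense(dir: east) : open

-- stack.push(x: east) : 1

-- maze.move(dir: east) : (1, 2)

-- maze.sense(dir: east) : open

-- stack.push(x: east) : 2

-- maze.move(dir: east) : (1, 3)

-- maze.sense(dir: east) : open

-- stack.push(x: east) : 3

-- maze.move(dir: east) : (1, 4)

-- maze.sense(dir: east) : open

-- stack.push(x: east) : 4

-- maze.move(dir: east) : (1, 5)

-- maze.sense(dir: east) : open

-- stack.push(x: east) : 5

-- maze.move(dir: east) : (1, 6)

-- maze.sense(dir: south) : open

-- stack.push(x: south) : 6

-- maze.move(dir: south) : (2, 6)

-- maze.sense(dir: south) : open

-- stack.push(x: south) : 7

-- maze.move(dir: south) : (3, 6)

-- maze.sense(dir: south) : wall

-- maze.sense(dir: west) : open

-- stack.push(x: west) : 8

-- maze.move(dir: west) : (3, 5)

-- maze.sense(dir: south) : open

-- stack.push(x: south) : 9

-- maze.move(dir: south) : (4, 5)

-- maze.sense(dir: south) : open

-- stack.push(x: south) : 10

-- maze.move(dir: south) : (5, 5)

-- maze.sense(dir: east) : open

-- stack.push(x: east) : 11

-- maze.move(dir: east) : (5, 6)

-- stack.pop() : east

-- maze.move(dir: west) : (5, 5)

-- maze.sense(dir: west) : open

-- stack.push(x: west) : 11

-- maze.move(dir: west) : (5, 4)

-- maze.sense(dir: west) : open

-- stack.push(x: west) : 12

-- maze.move(dir: west) : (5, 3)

-- maze.sense(dir: west) : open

-- stack.push(x: west) : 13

-- maze.move(dir: west) : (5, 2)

-- maze.sense(dir: west) : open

-- stack.push(x: west) : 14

-- maze.move(dir: west) : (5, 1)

-- maze.sense(dir: west) : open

-- stack.push(x: west) : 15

-- maze.move(dir: west) : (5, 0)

-- maze.sense(dir: north) : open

-- stack.push(x: north) : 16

-- maze.move(dir: north) : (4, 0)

-- maze.sense(dir: east) : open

-- stack.push(x: east) : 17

-- maze.move(dir: east) : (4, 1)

-- maze.sense(dir: east) : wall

-- maze.sense(dir: north) : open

-- stack.push(x: north) : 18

-- maze.move(dir: north) : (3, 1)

-- maze.sense(dir: east) : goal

-- maze.move(dir: east) : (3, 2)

Answer: (3, 2)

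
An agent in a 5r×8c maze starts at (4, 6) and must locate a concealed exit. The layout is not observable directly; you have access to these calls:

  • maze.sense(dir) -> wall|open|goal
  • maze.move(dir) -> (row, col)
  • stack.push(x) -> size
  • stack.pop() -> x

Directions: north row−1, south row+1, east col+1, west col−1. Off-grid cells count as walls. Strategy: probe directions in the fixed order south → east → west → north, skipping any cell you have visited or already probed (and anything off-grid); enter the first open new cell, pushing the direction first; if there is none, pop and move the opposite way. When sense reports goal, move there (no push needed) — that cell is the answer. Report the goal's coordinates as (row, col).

// maze.sense(dir→east) ~> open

// stack.push(x→east) ~> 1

// maze.move(dir→east) ~> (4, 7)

// maze.sense(dir→north) ~> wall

// stack.pop() ~> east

// maze.move(dir→west) ~> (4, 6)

// maze.sense(dir→west) ~> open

// stack.push(x→west) ~> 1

// maze.move(dir→west) ~> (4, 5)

// maze.sense(dir→west) ~> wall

// maze.sense(dir→north) ~> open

// stack.push(x→north) ~> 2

// maze.move(dir→north) ~> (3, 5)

// maze.sense(dir→east) ~> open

// stack.push(x→east) ~> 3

// maze.move(dir→east) ~> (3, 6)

// maze.sense(dir→north) ~> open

// stack.push(x→north) ~> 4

// maze.move(dir→north) ~> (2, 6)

// maze.sense(dir→east) ~> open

// stack.push(x→east) ~> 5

// maze.move(dir→east) ~> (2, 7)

// maze.sense(dir→north) ~> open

// stack.push(x→north) ~> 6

// maze.move(dir→north) ~> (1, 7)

// maze.sense(dir→west) ~> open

// stack.push(x→west) ~> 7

// maze.move(dir→west) ~> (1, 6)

// maze.sense(dir→west) ~> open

// stack.push(x→west) ~> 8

// maze.move(dir→west) ~> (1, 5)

// maze.sense(dir→south) ~> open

// stack.push(x→south) ~> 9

// maze.move(dir→south) ~> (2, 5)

// maze.sense(dir→west) ~> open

// stack.push(x→west) ~> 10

// maze.move(dir→west) ~> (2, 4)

// maze.sense(dir→south) ~> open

// stack.push(x→south) ~> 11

// maze.move(dir→south) ~> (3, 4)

// maze.sense(dir→west) ~> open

// stack.push(x→west) ~> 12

// maze.move(dir→west) ~> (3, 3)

// maze.sense(dir→south) ~> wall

// maze.sense(dir→west) ~> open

// stack.push(x→west) ~> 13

// maze.move(dir→west) ~> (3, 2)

// maze.sense(dir→south) ~> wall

// maze.sense(dir→west) ~> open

// stack.push(x→west) ~> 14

// maze.move(dir→west) ~> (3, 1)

// maze.sense(dir→south) ~> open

// stack.push(x→south) ~> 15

// maze.move(dir→south) ~> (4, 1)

// maze.sense(dir→west) ~> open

// stack.push(x→west) ~> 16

// maze.move(dir→west) ~> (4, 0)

// maze.sense(dir→north) ~> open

// stack.push(x→north) ~> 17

// maze.move(dir→north) ~> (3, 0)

// maze.sense(dir→north) ~> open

// stack.push(x→north) ~> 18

// maze.move(dir→north) ~> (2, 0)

// maze.sense(dir→east) ~> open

// stack.push(x→east) ~> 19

// maze.move(dir→east) ~> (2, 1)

// maze.sense(dir→east) ~> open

// stack.push(x→east) ~> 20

// maze.move(dir→east) ~> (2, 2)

// maze.sense(dir→east) ~> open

// stack.push(x→east) ~> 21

// maze.move(dir→east) ~> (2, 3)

// maze.sense(dir→north) ~> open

// stack.push(x→north) ~> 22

// maze.move(dir→north) ~> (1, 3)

// maze.sense(dir→east) ~> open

// stack.push(x→east) ~> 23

// maze.move(dir→east) ~> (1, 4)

// maze.sense(dir→north) ~> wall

// stack.pop() ~> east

// maze.move(dir→west) ~> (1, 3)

// maze.sense(dir→west) ~> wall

// maze.sense(dir→north) ~> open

// stack.push(x→north) ~> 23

// maze.move(dir→north) ~> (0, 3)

// maze.sense(dir→west) ~> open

// stack.push(x→west) ~> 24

// maze.move(dir→west) ~> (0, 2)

// maze.sense(dir→west) ~> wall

// stack.pop() ~> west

// maze.move(dir→east) ~> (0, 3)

// stack.pop() ~> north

// maze.move(dir→south) ~> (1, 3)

// stack.pop() ~> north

// maze.move(dir→south) ~> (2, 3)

// stack.pop() ~> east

// maze.move(dir→west) ~> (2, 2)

// stack.pop() ~> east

// maze.move(dir→west) ~> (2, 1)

// maze.sense(dir→north) ~> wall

// stack.pop() ~> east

// maze.move(dir→west) ~> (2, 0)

// maze.sense(dir→north) ~> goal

// maze.move(dir→north) ~> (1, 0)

Answer: (1, 0)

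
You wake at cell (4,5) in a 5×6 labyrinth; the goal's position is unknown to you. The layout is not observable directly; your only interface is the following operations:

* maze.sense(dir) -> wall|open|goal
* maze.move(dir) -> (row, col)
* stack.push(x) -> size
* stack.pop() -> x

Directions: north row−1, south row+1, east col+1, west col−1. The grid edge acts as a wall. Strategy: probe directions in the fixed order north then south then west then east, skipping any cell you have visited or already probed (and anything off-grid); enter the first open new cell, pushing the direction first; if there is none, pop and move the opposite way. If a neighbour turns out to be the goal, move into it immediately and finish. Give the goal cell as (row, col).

Do: maze.sense[dir→north]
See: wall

Do: maze.sense[dir→west]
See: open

Do: stack.push[x→west]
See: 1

Do: maze.move[dir→west]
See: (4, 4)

Do: maze.sense[dir→north]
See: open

Do: stack.push[x→north]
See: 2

Do: maze.move[dir→north]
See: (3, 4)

Do: maze.sense[dir→north]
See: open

Do: stack.push[x→north]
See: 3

Do: maze.move[dir→north]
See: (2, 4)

Do: maze.sense[dir→north]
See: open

Do: stack.push[x→north]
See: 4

Do: maze.move[dir→north]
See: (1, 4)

Do: maze.sense[dir→north]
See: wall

Do: maze.sense[dir→west]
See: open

Do: stack.push[x→west]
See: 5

Do: maze.move[dir→west]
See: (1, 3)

Do: maze.sense[dir→north]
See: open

Do: stack.push[x→north]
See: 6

Do: maze.move[dir→north]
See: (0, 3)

Do: maze.sense[dir→west]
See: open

Do: stack.push[x→west]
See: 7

Do: maze.move[dir→west]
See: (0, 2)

Do: maze.sense[dir→south]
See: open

Do: stack.push[x→south]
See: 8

Do: maze.move[dir→south]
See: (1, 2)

Do: maze.sense[dir→south]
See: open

Do: stack.push[x→south]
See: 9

Do: maze.move[dir→south]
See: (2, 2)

Do: maze.sense[dir→south]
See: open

Do: stack.push[x→south]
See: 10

Do: maze.move[dir→south]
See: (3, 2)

Do: maze.sense[dir→south]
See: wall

Do: maze.sense[dir→west]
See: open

Do: stack.push[x→west]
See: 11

Do: maze.move[dir→west]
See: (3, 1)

Do: maze.sense[dir→north]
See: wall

Do: maze.sense[dir→south]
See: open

Do: stack.push[x→south]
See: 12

Do: maze.move[dir→south]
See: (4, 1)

Do: maze.sense[dir→west]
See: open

Do: stack.push[x→west]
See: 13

Do: maze.move[dir→west]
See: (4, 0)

Do: maze.sense[dir→north]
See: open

Do: stack.push[x→north]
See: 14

Do: maze.move[dir→north]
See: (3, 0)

Do: maze.sense[dir→north]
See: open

Do: stack.push[x→north]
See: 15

Do: maze.move[dir→north]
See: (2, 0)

Do: maze.sense[dir→north]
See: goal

Do: maze.move[dir→north]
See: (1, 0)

Answer: (1, 0)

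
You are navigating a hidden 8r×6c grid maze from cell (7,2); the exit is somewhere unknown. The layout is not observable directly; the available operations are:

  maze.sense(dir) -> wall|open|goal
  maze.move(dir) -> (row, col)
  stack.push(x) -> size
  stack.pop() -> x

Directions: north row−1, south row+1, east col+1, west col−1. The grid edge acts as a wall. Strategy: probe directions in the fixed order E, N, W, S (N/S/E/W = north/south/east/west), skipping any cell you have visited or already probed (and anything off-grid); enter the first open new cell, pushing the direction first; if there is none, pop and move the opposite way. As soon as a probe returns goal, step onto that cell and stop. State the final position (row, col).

Act: maze.sense[dir→east]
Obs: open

Act: stack.push[x→east]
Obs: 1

Act: maze.move[dir→east]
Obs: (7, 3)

Act: maze.sense[dir→east]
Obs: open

Act: stack.push[x→east]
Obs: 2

Act: maze.move[dir→east]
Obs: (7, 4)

Act: maze.sense[dir→east]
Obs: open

Act: stack.push[x→east]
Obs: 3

Act: maze.move[dir→east]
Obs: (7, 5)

Act: maze.sense[dir→north]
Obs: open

Act: stack.push[x→north]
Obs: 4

Act: maze.move[dir→north]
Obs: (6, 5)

Act: maze.sense[dir→north]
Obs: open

Act: stack.push[x→north]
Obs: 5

Act: maze.move[dir→north]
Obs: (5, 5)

Act: maze.sense[dir→north]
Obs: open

Act: stack.push[x→north]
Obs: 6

Act: maze.move[dir→north]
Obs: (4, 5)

Act: maze.sense[dir→north]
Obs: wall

Act: maze.sense[dir→west]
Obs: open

Act: stack.push[x→west]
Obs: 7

Act: maze.move[dir→west]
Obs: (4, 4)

Act: maze.sense[dir→north]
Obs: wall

Act: maze.sense[dir→west]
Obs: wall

Act: maze.sense[dir→south]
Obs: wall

Act: stack.pop[]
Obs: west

Act: maze.move[dir→east]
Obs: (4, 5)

Act: stack.pop[]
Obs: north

Act: maze.move[dir→south]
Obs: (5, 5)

Act: stack.pop[]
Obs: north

Act: maze.move[dir→south]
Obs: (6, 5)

Act: maze.sense[dir→west]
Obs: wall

Act: stack.pop[]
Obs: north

Act: maze.move[dir→south]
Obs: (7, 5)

Act: stack.pop[]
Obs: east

Act: maze.move[dir→west]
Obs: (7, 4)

Act: stack.pop[]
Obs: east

Act: maze.move[dir→west]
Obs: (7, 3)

Act: maze.sense[dir→north]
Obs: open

Act: stack.push[x→north]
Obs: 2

Act: maze.move[dir→north]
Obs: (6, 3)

Act: maze.sense[dir→north]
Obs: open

Act: stack.push[x→north]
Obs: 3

Act: maze.move[dir→north]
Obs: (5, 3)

Act: maze.sense[dir→west]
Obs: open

Act: stack.push[x→west]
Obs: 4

Act: maze.move[dir→west]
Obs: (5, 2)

Act: maze.sense[dir→north]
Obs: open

Act: stack.push[x→north]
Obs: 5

Act: maze.move[dir→north]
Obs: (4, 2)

Act: maze.sense[dir→north]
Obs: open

Act: stack.push[x→north]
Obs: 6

Act: maze.move[dir→north]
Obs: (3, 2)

Act: maze.sense[dir→east]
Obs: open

Act: stack.push[x→east]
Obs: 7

Act: maze.move[dir→east]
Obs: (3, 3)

Act: maze.sense[dir→north]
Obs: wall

Act: stack.pop[]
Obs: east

Act: maze.move[dir→west]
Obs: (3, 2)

Act: maze.sense[dir→north]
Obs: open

Act: stack.push[x→north]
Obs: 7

Act: maze.move[dir→north]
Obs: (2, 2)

Act: maze.sense[dir→north]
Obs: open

Act: stack.push[x→north]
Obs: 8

Act: maze.move[dir→north]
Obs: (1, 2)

Act: maze.sense[dir→east]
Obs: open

Act: stack.push[x→east]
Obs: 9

Act: maze.move[dir→east]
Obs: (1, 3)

Act: maze.sense[dir→east]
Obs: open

Act: stack.push[x→east]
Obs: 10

Act: maze.move[dir→east]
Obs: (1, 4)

Act: maze.sense[dir→east]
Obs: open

Act: stack.push[x→east]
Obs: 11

Act: maze.move[dir→east]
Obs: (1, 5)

Act: maze.sense[dir→north]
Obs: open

Act: stack.push[x→north]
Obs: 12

Act: maze.move[dir→north]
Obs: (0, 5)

Act: maze.sense[dir→west]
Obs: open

Act: stack.push[x→west]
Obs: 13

Act: maze.move[dir→west]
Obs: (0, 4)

Act: maze.sense[dir→west]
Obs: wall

Act: stack.pop[]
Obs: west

Act: maze.move[dir→east]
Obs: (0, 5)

Act: stack.pop[]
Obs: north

Act: maze.move[dir→south]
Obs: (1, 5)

Act: maze.sense[dir→south]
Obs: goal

Act: maze.move[dir→south]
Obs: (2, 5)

Answer: (2, 5)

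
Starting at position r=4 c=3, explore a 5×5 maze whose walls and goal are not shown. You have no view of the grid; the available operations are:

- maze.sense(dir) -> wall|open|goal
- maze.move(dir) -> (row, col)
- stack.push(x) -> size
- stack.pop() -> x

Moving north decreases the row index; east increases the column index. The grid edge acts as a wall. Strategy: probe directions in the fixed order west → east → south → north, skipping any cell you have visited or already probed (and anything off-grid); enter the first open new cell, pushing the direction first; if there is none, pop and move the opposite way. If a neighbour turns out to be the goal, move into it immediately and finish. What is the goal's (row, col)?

→ maze.sense(dir→west)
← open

→ stack.push(x→west)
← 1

→ maze.move(dir→west)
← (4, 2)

→ maze.sense(dir→west)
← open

→ stack.push(x→west)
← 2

→ maze.move(dir→west)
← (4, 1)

→ maze.sense(dir→west)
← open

→ stack.push(x→west)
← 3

→ maze.move(dir→west)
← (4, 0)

→ maze.sense(dir→north)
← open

→ stack.push(x→north)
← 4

→ maze.move(dir→north)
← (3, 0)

→ maze.sense(dir→east)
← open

→ stack.push(x→east)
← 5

→ maze.move(dir→east)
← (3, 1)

→ maze.sense(dir→east)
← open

→ stack.push(x→east)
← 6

→ maze.move(dir→east)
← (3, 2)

→ maze.sense(dir→east)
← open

→ stack.push(x→east)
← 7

→ maze.move(dir→east)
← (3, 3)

→ maze.sense(dir→east)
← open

→ stack.push(x→east)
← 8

→ maze.move(dir→east)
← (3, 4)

→ maze.sense(dir→south)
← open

→ stack.push(x→south)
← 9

→ maze.move(dir→south)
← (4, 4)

→ stack.pop()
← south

→ maze.move(dir→north)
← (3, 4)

→ maze.sense(dir→north)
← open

→ stack.push(x→north)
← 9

→ maze.move(dir→north)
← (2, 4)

→ maze.sense(dir→west)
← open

→ stack.push(x→west)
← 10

→ maze.move(dir→west)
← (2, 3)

→ maze.sense(dir→west)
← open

→ stack.push(x→west)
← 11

→ maze.move(dir→west)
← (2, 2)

→ maze.sense(dir→west)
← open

→ stack.push(x→west)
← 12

→ maze.move(dir→west)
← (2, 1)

→ maze.sense(dir→west)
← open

→ stack.push(x→west)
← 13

→ maze.move(dir→west)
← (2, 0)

→ maze.sense(dir→north)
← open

→ stack.push(x→north)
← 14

→ maze.move(dir→north)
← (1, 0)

→ maze.sense(dir→east)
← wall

→ maze.sense(dir→north)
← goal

→ maze.move(dir→north)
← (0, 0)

Answer: (0, 0)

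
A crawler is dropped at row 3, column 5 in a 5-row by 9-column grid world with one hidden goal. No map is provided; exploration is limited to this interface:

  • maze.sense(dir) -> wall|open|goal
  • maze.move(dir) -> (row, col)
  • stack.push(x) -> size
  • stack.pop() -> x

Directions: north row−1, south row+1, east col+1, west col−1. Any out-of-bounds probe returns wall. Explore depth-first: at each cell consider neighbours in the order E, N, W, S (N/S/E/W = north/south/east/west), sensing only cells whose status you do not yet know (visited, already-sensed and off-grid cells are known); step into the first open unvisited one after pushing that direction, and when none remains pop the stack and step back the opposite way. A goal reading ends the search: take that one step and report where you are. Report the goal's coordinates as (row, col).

Action: sense[dir=east]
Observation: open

Action: push[x=east]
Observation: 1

Action: move[dir=east]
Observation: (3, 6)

Action: sense[dir=east]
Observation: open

Action: push[x=east]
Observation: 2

Action: move[dir=east]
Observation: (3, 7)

Action: sense[dir=east]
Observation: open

Action: push[x=east]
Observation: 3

Action: move[dir=east]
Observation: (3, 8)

Action: sense[dir=north]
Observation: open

Action: push[x=north]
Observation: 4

Action: move[dir=north]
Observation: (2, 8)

Action: sense[dir=north]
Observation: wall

Action: sense[dir=west]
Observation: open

Action: push[x=west]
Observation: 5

Action: move[dir=west]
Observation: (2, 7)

Action: sense[dir=north]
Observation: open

Action: push[x=north]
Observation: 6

Action: move[dir=north]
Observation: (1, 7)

Action: sense[dir=north]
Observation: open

Action: push[x=north]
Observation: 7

Action: move[dir=north]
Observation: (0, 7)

Action: sense[dir=east]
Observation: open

Action: push[x=east]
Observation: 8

Action: move[dir=east]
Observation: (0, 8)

Action: pop[]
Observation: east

Action: move[dir=west]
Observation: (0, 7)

Action: sense[dir=west]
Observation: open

Action: push[x=west]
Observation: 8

Action: move[dir=west]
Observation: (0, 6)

Action: sense[dir=west]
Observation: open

Action: push[x=west]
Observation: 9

Action: move[dir=west]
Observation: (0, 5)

Action: sense[dir=west]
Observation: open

Action: push[x=west]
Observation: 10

Action: move[dir=west]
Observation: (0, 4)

Action: sense[dir=west]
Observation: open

Action: push[x=west]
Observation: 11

Action: move[dir=west]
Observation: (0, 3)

Action: sense[dir=west]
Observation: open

Action: push[x=west]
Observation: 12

Action: move[dir=west]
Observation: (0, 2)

Action: sense[dir=west]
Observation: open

Action: push[x=west]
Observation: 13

Action: move[dir=west]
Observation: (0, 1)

Action: sense[dir=west]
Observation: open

Action: push[x=west]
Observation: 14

Action: move[dir=west]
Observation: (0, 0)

Action: sense[dir=south]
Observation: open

Action: push[x=south]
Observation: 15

Action: move[dir=south]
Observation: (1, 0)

Action: sense[dir=east]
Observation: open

Action: push[x=east]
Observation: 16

Action: move[dir=east]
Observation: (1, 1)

Action: sense[dir=east]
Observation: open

Action: push[x=east]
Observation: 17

Action: move[dir=east]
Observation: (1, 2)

Action: sense[dir=east]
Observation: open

Action: push[x=east]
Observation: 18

Action: move[dir=east]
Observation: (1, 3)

Action: sense[dir=east]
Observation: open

Action: push[x=east]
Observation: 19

Action: move[dir=east]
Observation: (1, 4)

Action: sense[dir=east]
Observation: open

Action: push[x=east]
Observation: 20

Action: move[dir=east]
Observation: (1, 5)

Action: sense[dir=east]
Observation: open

Action: push[x=east]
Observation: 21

Action: move[dir=east]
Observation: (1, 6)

Action: sense[dir=south]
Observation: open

Action: push[x=south]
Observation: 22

Action: move[dir=south]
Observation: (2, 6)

Action: sense[dir=west]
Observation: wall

Action: pop[]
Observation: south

Action: move[dir=north]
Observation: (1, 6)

Action: pop[]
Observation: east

Action: move[dir=west]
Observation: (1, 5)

Action: pop[]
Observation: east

Action: move[dir=west]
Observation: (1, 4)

Action: sense[dir=south]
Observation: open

Action: push[x=south]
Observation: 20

Action: move[dir=south]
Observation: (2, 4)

Action: sense[dir=west]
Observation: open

Action: push[x=west]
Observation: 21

Action: move[dir=west]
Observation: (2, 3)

Action: sense[dir=west]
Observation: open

Action: push[x=west]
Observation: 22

Action: move[dir=west]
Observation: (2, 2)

Action: sense[dir=west]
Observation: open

Action: push[x=west]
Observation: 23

Action: move[dir=west]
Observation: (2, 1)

Action: sense[dir=west]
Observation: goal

Action: move[dir=west]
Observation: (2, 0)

Answer: (2, 0)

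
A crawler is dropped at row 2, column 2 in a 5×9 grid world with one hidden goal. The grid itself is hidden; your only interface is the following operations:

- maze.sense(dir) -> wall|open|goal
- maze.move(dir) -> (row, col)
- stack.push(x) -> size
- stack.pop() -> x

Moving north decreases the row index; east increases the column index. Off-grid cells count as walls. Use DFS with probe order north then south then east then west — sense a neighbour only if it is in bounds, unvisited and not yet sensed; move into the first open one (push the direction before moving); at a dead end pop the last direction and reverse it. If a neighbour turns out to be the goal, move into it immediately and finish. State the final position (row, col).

! maze.sense(dir='north') => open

! stack.push(x='north') => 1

! maze.move(dir='north') => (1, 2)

! maze.sense(dir='north') => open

! stack.push(x='north') => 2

! maze.move(dir='north') => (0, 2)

! maze.sense(dir='east') => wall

! maze.sense(dir='west') => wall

! stack.pop() => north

! maze.move(dir='south') => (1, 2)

! maze.sense(dir='east') => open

! stack.push(x='east') => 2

! maze.move(dir='east') => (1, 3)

! maze.sense(dir='south') => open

! stack.push(x='south') => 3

! maze.move(dir='south') => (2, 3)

! maze.sense(dir='south') => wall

! maze.sense(dir='east') => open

! stack.push(x='east') => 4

! maze.move(dir='east') => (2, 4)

! maze.sense(dir='north') => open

! stack.push(x='north') => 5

! maze.move(dir='north') => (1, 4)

! maze.sense(dir='north') => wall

! maze.sense(dir='east') => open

! stack.push(x='east') => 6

! maze.move(dir='east') => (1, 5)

! maze.sense(dir='north') => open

! stack.push(x='north') => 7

! maze.move(dir='north') => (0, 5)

! maze.sense(dir='east') => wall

! stack.pop() => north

! maze.move(dir='south') => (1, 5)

! maze.sense(dir='south') => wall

! maze.sense(dir='east') => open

! stack.push(x='east') => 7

! maze.move(dir='east') => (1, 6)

! maze.sense(dir='south') => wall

! maze.sense(dir='east') => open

! stack.push(x='east') => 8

! maze.move(dir='east') => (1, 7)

! maze.sense(dir='north') => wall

! maze.sense(dir='south') => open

! stack.push(x='south') => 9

! maze.move(dir='south') => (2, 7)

! maze.sense(dir='south') => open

! stack.push(x='south') => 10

! maze.move(dir='south') => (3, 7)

! maze.sense(dir='south') => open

! stack.push(x='south') => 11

! maze.move(dir='south') => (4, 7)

! maze.sense(dir='east') => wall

! maze.sense(dir='west') => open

! stack.push(x='west') => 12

! maze.move(dir='west') => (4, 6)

! maze.sense(dir='north') => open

! stack.push(x='north') => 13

! maze.move(dir='north') => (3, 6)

! maze.sense(dir='west') => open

! stack.push(x='west') => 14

! maze.move(dir='west') => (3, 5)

! maze.sense(dir='south') => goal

! maze.move(dir='south') => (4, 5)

Answer: (4, 5)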